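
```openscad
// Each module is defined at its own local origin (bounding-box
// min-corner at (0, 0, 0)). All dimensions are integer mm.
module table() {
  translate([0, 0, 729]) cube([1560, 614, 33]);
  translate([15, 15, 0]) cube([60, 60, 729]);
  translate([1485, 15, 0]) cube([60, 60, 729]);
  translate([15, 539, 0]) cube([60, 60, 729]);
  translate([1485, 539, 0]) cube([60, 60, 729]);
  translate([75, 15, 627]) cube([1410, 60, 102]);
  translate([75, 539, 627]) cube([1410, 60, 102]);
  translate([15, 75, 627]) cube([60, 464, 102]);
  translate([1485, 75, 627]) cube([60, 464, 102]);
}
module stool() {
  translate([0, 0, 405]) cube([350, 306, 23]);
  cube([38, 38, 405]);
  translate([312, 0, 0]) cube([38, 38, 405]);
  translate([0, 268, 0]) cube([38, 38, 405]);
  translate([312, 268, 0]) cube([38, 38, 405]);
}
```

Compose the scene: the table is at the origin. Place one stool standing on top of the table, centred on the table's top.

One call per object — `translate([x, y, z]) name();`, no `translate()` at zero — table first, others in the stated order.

table();
translate([605, 154, 762]) stool();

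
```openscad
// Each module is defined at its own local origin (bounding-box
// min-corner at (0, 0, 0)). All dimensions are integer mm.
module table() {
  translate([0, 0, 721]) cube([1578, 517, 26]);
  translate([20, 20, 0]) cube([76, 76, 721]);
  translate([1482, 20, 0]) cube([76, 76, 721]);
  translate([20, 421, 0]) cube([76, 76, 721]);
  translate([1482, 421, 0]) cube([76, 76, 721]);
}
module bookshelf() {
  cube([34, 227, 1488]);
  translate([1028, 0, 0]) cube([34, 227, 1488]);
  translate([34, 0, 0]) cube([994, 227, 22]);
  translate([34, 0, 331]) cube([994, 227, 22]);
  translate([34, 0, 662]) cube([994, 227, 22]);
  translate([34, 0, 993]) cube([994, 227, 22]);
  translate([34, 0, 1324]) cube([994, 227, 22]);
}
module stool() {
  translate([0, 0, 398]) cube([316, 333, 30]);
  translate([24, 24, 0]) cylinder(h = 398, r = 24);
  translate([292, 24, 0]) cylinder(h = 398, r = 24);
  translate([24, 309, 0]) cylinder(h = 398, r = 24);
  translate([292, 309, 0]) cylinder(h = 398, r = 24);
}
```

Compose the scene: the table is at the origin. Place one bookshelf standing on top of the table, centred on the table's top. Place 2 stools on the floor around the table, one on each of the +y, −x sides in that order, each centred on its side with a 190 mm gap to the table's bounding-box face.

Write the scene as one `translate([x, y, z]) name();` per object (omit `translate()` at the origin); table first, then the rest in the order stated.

table();
translate([258, 145, 747]) bookshelf();
translate([631, 707, 0]) stool();
translate([-506, 92, 0]) stool();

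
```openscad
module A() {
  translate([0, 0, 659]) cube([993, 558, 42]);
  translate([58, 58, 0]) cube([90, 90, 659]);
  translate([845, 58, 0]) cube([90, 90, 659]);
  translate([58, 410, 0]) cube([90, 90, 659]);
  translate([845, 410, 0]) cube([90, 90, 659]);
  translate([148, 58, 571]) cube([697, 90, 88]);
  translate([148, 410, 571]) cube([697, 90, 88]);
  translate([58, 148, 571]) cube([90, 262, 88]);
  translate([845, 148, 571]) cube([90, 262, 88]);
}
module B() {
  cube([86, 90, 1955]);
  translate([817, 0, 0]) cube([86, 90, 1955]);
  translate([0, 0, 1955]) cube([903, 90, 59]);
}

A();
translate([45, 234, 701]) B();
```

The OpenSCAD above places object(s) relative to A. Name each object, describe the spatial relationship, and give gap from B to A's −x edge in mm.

The door frame's min-x is at 45; the table's min-x is 0; gap = 45 mm.

A is a table. B is a door frame. The door frame is on top of the table, centred. The gap from the door frame to the table's −x edge is 45 mm.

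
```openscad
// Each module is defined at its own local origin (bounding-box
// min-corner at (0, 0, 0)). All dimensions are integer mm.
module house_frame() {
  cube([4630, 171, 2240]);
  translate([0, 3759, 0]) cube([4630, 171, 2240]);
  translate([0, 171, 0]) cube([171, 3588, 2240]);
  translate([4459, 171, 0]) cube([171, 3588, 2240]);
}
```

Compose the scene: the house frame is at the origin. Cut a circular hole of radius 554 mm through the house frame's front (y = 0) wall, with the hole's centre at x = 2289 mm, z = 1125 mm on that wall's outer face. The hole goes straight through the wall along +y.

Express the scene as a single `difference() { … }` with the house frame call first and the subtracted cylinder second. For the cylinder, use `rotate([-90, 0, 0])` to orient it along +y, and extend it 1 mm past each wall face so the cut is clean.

difference() {
  house_frame();
  translate([2289, -1, 1125]) rotate([-90, 0, 0]) cylinder(h = 173, r = 554);
}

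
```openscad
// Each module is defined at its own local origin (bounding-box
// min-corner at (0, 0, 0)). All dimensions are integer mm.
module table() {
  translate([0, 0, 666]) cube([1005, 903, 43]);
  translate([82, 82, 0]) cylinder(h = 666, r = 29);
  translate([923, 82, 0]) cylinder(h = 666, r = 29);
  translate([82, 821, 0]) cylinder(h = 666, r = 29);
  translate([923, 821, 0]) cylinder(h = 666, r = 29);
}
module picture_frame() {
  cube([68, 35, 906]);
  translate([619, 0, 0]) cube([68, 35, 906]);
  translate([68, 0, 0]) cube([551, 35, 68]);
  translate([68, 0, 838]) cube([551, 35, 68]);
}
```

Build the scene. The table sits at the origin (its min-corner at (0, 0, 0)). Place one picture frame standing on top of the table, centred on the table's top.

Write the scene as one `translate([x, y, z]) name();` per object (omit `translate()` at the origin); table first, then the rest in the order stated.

table();
translate([159, 434, 709]) picture_frame();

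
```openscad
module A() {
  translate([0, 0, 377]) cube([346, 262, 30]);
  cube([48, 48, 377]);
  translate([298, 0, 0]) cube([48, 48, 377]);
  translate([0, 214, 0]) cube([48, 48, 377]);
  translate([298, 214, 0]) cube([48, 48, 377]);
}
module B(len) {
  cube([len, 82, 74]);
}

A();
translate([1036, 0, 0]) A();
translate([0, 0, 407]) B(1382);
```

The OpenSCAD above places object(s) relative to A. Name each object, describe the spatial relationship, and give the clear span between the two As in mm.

Second stool starts at x = 1036; first ends at x = 346; clear span = 1036 − 346 = 690 mm.

A is a stool. B is a beam. A beam spans the tops of two stools. The clear span between the two stools is 690 mm.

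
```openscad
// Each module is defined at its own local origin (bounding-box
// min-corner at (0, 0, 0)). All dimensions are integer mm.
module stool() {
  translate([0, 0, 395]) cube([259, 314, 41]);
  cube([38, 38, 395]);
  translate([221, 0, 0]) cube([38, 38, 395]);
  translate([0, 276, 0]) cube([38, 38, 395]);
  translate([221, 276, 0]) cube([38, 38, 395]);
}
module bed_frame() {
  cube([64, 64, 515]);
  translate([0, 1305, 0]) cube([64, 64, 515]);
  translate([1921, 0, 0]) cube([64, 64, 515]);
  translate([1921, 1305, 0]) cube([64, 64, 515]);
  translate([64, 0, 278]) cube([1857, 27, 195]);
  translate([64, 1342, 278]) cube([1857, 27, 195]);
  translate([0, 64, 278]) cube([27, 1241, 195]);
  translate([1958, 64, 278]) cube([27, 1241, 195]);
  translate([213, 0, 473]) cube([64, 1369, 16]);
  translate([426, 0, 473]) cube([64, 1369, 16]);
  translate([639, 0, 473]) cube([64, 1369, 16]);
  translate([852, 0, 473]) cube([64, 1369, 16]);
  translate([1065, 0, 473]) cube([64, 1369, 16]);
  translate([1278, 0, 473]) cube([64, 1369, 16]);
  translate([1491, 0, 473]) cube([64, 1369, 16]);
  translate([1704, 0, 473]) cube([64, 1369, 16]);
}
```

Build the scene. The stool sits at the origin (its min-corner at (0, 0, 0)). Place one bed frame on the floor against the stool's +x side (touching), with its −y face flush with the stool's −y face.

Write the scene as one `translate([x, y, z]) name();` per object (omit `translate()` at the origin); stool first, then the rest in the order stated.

stool();
translate([259, 0, 0]) bed_frame();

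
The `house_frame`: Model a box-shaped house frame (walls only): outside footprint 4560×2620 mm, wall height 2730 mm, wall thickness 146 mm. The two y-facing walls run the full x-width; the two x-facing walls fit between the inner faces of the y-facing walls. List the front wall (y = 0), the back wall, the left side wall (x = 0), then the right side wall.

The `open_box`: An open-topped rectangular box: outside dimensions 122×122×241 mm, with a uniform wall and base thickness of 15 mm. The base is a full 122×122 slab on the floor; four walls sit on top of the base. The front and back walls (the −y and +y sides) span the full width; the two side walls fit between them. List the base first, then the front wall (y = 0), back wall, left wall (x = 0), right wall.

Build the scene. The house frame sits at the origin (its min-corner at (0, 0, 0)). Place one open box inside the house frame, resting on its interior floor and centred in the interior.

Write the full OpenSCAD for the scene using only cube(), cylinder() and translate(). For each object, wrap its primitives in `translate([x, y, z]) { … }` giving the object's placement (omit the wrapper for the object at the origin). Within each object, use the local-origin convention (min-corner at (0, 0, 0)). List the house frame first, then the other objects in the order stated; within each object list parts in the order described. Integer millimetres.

cube([4560, 146, 2730]);
translate([0, 2474, 0]) cube([4560, 146, 2730]);
translate([0, 146, 0]) cube([146, 2328, 2730]);
translate([4414, 146, 0]) cube([146, 2328, 2730]);
translate([2219, 1249, 0]) {
  cube([122, 122, 15]);
  translate([0, 0, 15]) cube([122, 15, 226]);
  translate([0, 107, 15]) cube([122, 15, 226]);
  translate([0, 15, 15]) cube([15, 92, 226]);
  translate([107, 15, 15]) cube([15, 92, 226]);
}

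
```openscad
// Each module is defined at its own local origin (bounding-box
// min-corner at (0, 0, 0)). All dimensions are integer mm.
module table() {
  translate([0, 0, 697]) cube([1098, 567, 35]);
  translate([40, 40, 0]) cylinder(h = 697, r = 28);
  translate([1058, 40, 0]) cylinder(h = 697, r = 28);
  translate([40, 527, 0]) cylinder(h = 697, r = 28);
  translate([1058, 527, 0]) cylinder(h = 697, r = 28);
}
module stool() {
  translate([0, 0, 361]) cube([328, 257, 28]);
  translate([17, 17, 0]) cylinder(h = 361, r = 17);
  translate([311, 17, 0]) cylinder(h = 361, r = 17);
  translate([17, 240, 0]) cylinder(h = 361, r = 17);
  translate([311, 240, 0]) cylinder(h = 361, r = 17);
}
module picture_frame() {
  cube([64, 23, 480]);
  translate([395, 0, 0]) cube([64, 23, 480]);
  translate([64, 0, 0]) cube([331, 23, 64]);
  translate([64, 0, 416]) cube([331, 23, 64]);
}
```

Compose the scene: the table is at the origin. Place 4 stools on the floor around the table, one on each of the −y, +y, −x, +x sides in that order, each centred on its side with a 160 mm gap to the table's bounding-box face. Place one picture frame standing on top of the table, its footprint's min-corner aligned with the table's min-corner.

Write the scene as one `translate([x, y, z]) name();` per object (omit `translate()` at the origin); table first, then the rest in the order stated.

table();
translate([385, -417, 0]) stool();
translate([385, 727, 0]) stool();
translate([-488, 155, 0]) stool();
translate([1258, 155, 0]) stool();
translate([0, 0, 732]) picture_frame();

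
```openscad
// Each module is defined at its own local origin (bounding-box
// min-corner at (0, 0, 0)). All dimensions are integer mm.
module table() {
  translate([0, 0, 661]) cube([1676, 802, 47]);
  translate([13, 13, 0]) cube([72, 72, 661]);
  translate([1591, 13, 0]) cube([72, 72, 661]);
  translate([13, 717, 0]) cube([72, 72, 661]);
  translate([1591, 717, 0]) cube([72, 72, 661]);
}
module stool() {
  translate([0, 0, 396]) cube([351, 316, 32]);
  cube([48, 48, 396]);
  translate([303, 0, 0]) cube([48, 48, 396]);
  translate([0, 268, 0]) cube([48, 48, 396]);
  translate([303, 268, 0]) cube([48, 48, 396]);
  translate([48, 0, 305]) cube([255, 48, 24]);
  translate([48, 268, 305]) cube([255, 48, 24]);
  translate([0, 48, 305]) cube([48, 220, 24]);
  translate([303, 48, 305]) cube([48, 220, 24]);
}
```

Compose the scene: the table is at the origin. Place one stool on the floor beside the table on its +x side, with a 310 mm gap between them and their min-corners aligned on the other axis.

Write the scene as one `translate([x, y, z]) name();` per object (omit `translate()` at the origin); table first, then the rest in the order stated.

table();
translate([1986, 0, 0]) stool();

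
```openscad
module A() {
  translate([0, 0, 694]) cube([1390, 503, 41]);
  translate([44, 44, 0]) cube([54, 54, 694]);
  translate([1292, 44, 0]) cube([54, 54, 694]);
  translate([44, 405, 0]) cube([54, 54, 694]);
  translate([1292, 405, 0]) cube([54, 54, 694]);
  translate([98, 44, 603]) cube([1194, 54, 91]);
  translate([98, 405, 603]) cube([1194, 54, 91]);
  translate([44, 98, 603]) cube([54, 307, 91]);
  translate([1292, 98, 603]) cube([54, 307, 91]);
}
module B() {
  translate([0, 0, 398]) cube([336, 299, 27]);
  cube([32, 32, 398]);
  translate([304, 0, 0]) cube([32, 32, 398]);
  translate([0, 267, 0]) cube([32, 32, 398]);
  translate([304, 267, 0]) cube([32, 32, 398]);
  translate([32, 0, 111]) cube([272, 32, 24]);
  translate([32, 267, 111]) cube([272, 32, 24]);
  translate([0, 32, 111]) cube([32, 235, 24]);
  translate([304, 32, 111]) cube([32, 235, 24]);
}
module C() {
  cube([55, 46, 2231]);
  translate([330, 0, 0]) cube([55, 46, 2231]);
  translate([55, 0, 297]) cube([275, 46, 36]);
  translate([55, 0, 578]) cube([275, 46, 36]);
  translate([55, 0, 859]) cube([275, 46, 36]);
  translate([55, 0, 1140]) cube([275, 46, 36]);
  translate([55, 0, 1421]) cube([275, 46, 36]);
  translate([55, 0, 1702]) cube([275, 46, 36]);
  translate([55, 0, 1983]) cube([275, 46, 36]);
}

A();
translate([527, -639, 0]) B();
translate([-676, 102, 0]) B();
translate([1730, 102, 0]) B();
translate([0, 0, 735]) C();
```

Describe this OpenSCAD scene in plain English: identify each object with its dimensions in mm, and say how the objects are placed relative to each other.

A is a rectangular dining table. The top is 1390×503×41 mm with its upper surface at z = 735 mm. It stands on four 54×54 mm square legs, each inset 44 mm from the nearest pair of top edges, running from the floor to the underside of the top. Four apron rails, 54 mm thick and 91 mm tall, run between adjacent legs with their top edges flush with the underside of the top and their outer faces flush with the legs' outer faces.

B is a four-legged stool. The seat is a 336×299×27 mm slab whose top surface is at z = 425 mm; four square legs, each 32×32 mm in cross-section, run from the floor (z = 0) to the underside of the seat, each flush with a corner of the seat. Four stretchers, 32 mm wide and 24 mm tall, connect adjacent legs with their undersides at z = 111 mm, each running between the inner faces of the legs it joins and aligned with the legs' outer faces on the other axis.

C is a wooden ladder with two side rails of 55×46 mm section and 2231 mm height, set 385 mm apart overall. Between them run 7 rectangular rungs (46 mm deep, 36 mm thick), front faces flush with the rails' −y face. The bottom of the first rung is 297 mm above the floor and each subsequent rung is 281 mm higher than the one below.

Three stools sit around the table at the −y, −x, +x sides. The ladder is on top of the table.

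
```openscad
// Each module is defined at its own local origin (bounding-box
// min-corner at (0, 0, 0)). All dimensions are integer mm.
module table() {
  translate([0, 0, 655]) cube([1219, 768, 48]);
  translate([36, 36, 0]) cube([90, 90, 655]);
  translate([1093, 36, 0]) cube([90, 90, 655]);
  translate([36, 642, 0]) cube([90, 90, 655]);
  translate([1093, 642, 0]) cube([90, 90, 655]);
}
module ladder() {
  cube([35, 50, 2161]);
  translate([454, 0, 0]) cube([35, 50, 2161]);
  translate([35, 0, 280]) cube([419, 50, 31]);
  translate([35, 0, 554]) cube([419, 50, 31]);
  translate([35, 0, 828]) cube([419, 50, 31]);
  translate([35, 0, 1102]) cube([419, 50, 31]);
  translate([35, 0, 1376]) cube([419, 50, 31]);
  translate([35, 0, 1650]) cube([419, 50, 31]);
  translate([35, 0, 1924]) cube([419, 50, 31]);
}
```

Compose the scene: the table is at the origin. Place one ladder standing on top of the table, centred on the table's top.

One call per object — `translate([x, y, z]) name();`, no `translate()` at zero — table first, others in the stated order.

table();
translate([365, 359, 703]) ladder();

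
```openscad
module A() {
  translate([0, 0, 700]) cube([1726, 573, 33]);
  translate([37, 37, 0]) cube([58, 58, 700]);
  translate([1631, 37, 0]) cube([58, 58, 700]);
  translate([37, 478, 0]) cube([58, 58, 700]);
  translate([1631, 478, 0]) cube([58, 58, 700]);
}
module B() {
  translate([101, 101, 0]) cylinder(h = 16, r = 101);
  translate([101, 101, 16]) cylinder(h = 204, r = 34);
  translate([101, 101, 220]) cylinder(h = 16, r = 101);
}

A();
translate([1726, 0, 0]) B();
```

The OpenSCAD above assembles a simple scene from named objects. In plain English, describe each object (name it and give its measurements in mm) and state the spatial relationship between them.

A is a table with a 1726×573 mm rectangular top, 33 mm thick, top surface at z = 733 mm, supported by four 58×58 mm square legs, each inset 37 mm from the nearest pair of top edges, running from the floor.

B is a spool: two coaxial disc flanges of radius 101 mm and thickness 16 mm, joined by a core cylinder of radius 34 mm and height 204 mm. The lower flange rests on z = 0 and the three cylinders share a vertical axis.

The spool is against the table's +x side, with their −y faces flush.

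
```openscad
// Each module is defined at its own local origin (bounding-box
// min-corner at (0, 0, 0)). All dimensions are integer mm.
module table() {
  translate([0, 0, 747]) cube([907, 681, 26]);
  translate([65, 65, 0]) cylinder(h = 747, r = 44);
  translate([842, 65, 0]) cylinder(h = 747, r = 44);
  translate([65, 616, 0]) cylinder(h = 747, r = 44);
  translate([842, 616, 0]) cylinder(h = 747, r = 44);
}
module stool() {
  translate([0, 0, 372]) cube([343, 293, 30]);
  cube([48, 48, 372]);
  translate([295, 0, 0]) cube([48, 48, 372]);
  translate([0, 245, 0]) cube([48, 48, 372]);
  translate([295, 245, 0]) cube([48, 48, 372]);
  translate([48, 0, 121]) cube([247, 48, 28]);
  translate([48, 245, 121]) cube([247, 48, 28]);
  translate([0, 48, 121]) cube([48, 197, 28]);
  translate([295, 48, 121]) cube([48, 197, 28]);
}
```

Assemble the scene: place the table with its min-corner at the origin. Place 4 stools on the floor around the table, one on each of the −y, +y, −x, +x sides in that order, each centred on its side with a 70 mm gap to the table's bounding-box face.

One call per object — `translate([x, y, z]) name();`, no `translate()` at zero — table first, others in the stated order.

table();
translate([282, -363, 0]) stool();
translate([282, 751, 0]) stool();
translate([-413, 194, 0]) stool();
translate([977, 194, 0]) stool();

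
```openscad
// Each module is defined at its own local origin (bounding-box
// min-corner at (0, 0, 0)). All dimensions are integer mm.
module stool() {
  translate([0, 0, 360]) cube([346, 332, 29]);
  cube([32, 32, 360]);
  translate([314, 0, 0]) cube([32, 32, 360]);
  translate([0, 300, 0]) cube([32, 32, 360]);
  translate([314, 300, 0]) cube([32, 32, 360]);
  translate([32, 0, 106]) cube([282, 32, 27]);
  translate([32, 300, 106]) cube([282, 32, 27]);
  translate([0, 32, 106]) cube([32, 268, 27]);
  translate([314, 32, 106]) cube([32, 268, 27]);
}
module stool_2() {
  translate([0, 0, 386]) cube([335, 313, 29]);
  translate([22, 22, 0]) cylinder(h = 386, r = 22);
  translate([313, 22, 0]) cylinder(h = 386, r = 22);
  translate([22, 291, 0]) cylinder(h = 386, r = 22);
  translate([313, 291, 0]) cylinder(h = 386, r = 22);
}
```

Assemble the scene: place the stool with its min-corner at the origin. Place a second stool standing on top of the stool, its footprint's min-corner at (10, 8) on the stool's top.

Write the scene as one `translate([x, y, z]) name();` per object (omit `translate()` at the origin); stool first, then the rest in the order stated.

stool();
translate([10, 8, 389]) stool_2();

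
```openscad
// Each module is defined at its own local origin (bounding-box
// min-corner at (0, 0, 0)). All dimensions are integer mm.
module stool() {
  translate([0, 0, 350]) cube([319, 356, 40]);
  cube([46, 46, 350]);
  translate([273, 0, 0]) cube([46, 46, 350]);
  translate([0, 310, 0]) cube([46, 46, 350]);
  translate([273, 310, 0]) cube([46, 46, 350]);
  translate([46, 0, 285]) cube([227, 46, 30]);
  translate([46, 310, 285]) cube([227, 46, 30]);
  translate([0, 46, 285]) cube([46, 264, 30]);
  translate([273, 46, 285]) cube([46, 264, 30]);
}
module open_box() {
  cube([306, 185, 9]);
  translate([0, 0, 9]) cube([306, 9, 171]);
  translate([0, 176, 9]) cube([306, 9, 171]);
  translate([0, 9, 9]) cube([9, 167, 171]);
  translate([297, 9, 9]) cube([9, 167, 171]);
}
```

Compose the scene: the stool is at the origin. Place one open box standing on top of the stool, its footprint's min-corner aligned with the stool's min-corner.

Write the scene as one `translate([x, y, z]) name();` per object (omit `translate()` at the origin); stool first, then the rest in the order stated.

stool();
translate([0, 0, 390]) open_box();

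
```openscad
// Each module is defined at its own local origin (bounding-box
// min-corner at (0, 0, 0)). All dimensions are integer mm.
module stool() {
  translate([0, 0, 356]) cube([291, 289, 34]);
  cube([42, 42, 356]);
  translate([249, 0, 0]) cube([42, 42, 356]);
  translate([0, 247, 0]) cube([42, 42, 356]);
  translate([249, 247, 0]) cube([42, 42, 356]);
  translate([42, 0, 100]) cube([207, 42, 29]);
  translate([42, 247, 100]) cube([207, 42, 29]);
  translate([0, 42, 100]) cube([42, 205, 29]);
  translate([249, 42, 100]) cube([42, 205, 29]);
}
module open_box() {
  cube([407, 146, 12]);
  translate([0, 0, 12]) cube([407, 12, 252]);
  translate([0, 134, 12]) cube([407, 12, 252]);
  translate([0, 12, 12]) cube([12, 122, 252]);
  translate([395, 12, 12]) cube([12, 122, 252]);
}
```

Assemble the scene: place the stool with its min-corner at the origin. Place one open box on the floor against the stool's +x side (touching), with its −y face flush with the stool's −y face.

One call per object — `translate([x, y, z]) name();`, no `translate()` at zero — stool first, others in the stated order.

stool();
translate([291, 0, 0]) open_box();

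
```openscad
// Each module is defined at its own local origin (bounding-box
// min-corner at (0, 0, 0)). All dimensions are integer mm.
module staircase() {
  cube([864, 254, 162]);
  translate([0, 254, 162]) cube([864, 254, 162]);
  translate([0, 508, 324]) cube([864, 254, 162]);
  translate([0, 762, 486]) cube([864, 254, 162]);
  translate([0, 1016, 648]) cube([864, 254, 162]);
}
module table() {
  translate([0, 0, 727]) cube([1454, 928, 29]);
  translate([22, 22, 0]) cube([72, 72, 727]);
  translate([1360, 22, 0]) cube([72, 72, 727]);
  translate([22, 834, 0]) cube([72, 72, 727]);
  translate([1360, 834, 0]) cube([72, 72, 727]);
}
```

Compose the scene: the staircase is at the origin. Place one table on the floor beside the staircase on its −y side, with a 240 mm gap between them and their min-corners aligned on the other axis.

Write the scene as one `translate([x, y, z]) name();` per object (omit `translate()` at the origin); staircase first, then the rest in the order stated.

staircase();
translate([0, -1168, 0]) table();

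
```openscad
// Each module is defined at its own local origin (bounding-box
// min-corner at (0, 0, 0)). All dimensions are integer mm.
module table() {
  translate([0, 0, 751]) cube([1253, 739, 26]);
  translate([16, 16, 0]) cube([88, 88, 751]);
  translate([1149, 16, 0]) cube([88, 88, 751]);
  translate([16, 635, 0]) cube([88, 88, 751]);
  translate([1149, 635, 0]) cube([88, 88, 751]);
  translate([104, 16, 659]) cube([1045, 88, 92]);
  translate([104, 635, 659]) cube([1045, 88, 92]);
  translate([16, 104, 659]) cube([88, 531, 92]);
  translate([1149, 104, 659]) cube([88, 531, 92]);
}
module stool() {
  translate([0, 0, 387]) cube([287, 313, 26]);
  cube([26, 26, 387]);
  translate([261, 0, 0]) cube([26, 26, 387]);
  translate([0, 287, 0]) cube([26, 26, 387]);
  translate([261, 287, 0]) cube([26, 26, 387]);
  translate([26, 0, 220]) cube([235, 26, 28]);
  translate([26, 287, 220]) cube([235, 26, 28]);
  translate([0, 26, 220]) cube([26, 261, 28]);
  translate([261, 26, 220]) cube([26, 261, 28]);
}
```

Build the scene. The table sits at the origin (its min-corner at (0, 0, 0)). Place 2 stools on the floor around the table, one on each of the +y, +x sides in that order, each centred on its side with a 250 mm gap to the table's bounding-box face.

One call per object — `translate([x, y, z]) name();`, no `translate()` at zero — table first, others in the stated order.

table();
translate([483, 989, 0]) stool();
translate([1503, 213, 0]) stool();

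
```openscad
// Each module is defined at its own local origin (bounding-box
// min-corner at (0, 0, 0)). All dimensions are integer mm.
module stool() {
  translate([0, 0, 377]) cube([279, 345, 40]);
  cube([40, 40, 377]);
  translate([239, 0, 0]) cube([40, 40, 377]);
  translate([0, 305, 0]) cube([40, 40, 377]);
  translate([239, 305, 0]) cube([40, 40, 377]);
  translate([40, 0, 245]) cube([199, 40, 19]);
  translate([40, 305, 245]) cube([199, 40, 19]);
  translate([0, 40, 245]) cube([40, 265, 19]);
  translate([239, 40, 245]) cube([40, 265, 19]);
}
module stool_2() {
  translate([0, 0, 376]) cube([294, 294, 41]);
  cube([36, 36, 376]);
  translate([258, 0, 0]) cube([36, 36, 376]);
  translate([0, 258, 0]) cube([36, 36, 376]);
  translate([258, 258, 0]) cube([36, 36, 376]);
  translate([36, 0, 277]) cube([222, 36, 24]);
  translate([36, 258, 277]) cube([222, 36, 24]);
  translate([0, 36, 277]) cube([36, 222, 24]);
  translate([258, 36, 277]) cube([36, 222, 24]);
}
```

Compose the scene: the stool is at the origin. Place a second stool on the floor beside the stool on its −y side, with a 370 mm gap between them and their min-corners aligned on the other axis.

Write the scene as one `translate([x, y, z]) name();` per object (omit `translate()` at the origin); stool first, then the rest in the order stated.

stool();
translate([0, -664, 0]) stool_2();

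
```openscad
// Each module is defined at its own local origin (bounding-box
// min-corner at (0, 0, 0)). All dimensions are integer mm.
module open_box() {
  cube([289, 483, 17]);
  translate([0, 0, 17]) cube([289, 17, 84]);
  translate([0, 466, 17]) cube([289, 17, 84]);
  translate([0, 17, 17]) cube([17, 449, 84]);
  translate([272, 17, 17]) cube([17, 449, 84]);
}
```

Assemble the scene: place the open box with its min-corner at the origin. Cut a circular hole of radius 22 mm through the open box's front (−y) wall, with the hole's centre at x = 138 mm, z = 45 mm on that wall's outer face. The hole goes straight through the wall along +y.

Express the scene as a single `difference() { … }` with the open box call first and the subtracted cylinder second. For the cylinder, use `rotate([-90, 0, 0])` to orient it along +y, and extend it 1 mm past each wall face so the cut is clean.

difference() {
  open_box();
  translate([138, -1, 45]) rotate([-90, 0, 0]) cylinder(h = 19, r = 22);
}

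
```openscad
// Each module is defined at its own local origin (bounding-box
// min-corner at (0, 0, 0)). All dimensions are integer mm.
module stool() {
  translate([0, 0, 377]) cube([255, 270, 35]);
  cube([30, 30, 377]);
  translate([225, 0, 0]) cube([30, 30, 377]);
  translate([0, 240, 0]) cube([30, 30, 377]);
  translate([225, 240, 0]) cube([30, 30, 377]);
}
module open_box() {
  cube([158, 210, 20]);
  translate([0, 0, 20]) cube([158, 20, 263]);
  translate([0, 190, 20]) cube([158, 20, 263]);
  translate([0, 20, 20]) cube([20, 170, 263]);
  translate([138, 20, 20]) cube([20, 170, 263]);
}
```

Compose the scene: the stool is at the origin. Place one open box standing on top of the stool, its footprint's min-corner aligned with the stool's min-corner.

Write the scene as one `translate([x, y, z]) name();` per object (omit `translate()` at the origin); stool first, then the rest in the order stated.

stool();
translate([0, 0, 412]) open_box();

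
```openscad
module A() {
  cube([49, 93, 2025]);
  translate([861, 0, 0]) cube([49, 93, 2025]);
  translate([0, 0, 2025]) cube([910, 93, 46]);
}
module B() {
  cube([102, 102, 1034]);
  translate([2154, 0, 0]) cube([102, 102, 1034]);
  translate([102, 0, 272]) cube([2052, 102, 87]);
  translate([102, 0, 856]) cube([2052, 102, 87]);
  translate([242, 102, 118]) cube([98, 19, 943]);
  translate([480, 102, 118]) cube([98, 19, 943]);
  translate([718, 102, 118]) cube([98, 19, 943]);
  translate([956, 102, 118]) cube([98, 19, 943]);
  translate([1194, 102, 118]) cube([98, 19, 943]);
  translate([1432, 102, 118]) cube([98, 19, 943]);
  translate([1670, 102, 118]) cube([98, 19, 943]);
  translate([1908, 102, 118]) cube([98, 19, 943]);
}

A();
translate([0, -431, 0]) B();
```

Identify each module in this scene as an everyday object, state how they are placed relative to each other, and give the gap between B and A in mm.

The fence section's nearest face is 310 mm from the door frame's −y face.

A is a door frame. B is a fence section. The fence section is on the floor beside the door frame on its −y side. The gap between the fence section and the door frame is 310 mm.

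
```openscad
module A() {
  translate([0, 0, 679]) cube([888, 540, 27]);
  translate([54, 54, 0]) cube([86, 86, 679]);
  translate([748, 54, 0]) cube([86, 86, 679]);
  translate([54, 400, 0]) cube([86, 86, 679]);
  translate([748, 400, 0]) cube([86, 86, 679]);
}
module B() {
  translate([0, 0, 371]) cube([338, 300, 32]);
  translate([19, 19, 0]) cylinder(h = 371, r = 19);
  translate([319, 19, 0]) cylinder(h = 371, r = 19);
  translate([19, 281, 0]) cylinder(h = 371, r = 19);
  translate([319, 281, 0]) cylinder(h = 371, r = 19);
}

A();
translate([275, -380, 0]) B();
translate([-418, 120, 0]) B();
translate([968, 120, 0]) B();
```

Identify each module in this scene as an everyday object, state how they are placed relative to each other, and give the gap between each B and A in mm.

Each stool's nearest face is 80 mm from the table's bounding box.

A is a table. B is a stool. Three stools sit around the table at the −y, −x, +x sides. The gap between each stool and the table is 80 mm.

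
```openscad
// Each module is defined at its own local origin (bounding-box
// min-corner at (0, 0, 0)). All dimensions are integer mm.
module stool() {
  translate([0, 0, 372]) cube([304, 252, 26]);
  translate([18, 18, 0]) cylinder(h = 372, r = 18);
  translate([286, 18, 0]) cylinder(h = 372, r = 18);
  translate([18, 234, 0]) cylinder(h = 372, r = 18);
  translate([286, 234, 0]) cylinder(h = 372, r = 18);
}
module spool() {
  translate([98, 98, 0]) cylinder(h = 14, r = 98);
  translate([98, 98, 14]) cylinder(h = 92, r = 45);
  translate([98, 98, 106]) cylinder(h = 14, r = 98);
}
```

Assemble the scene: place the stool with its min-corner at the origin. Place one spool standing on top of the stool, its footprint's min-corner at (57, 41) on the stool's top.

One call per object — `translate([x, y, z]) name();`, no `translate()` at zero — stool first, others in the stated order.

stool();
translate([57, 41, 398]) spool();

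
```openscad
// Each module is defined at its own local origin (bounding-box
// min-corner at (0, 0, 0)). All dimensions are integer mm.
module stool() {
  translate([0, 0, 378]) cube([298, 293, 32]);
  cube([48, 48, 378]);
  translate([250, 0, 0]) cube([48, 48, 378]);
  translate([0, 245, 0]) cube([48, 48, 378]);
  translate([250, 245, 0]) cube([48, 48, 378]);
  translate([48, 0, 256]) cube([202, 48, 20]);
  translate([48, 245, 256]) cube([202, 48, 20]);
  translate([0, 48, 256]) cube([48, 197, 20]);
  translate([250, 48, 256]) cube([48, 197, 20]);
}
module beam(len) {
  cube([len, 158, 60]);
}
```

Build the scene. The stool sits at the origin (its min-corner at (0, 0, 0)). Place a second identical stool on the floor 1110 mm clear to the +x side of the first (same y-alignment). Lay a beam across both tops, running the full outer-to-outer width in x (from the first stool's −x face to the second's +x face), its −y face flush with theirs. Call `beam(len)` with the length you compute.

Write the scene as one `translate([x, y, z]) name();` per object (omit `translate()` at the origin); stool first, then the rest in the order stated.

stool();
translate([1408, 0, 0]) stool();
translate([0, 0, 410]) beam(1706);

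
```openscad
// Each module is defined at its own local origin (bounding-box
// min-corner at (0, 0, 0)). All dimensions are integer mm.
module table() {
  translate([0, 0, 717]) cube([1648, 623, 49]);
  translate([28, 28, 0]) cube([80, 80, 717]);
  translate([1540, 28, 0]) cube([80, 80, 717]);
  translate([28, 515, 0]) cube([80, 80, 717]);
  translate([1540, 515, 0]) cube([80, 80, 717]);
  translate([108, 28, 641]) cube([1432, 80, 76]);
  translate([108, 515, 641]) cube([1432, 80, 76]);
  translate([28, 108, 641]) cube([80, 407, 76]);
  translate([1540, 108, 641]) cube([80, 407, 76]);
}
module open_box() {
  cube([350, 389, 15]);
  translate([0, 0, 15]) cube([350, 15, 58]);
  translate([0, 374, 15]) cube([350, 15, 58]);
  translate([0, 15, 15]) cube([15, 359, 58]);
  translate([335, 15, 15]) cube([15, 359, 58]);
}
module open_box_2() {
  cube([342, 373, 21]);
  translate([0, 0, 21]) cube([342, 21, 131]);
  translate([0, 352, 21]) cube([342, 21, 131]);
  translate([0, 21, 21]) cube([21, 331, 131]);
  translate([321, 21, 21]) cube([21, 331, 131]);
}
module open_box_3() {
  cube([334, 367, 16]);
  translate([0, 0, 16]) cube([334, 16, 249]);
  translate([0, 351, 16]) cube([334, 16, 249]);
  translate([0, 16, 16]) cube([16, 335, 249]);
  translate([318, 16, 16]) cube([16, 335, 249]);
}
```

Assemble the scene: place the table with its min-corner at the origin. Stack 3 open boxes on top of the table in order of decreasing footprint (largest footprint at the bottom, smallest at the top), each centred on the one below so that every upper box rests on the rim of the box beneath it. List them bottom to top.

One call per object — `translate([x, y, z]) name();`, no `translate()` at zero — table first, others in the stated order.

table();
translate([649, 117, 766]) open_box();
translate([653, 125, 839]) open_box_2();
translate([657, 128, 991]) open_box_3();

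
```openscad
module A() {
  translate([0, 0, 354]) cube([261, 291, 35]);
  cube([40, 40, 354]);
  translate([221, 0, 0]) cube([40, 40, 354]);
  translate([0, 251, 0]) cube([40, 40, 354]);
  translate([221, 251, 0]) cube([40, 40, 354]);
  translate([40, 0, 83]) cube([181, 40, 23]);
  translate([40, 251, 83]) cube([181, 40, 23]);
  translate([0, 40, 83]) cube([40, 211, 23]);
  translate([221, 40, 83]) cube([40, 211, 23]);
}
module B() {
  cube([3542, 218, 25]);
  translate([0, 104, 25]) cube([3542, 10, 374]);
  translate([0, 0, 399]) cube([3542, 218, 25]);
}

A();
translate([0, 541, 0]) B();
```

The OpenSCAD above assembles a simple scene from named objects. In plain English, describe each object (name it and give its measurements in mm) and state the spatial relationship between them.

A is a simple wooden stool: a rectangular seat 261 mm (x) by 291 mm (y), 35 mm thick, top face at z = 389 mm, on four square legs, each 40×40 mm in cross-section. The legs rest on z = 0, each flush with a corner of the seat. Four stretchers, 40 mm wide and 23 mm tall, connect adjacent legs with their undersides at z = 83 mm, each running between the inner faces of the legs it joins and aligned with the legs' outer faces on the other axis.

B is an I-beam lying along x, 3542 mm long. Overall section height 424 mm. Two flanges 218 mm wide (y) and 25 mm thick, one on the floor and one at the top; a web 10 mm thick runs between them, centred on the flange width.

The I-beam is on the floor beside the stool on its +y side.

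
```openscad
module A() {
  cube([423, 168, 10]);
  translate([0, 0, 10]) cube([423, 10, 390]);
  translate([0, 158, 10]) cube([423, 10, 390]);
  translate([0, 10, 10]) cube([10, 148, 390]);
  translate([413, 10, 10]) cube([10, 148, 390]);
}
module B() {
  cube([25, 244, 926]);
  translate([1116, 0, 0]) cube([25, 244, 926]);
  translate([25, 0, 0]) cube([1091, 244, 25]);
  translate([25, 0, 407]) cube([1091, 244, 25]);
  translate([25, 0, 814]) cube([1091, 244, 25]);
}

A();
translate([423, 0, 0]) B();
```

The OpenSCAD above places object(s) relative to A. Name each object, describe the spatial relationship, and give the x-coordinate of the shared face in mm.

The open box's +x face and the bookshelf's −x face are both at x = 423 mm.

A is an open box. B is a bookshelf. The bookshelf is against the open box's +x side, with their −y faces flush. The x-coordinate of the shared face is 423 mm.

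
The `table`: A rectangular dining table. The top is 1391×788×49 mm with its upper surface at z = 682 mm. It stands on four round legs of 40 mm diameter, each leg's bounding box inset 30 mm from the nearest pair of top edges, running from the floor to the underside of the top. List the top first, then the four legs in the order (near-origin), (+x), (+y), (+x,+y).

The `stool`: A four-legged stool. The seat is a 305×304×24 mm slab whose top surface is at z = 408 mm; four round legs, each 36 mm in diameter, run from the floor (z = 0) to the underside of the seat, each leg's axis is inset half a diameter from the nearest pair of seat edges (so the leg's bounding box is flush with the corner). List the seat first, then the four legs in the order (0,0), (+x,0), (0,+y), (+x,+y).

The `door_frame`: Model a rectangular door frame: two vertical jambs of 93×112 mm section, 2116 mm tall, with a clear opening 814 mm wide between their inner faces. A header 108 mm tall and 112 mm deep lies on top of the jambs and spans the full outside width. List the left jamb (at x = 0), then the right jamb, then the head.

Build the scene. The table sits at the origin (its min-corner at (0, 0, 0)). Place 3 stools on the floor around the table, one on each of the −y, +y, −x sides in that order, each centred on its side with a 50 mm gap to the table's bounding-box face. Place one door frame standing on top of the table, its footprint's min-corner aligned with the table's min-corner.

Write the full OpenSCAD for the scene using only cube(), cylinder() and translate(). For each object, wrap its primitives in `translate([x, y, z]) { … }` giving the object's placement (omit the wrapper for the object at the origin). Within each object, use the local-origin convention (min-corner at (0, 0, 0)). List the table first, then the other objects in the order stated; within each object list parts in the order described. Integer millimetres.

translate([0, 0, 633]) cube([1391, 788, 49]);
translate([50, 50, 0]) cylinder(h = 633, r = 20);
translate([1341, 50, 0]) cylinder(h = 633, r = 20);
translate([50, 738, 0]) cylinder(h = 633, r = 20);
translate([1341, 738, 0]) cylinder(h = 633, r = 20);
translate([543, -354, 0]) {
  translate([0, 0, 384]) cube([305, 304, 24]);
  translate([18, 18, 0]) cylinder(h = 384, r = 18);
  translate([287, 18, 0]) cylinder(h = 384, r = 18);
  translate([18, 286, 0]) cylinder(h = 384, r = 18);
  translate([287, 286, 0]) cylinder(h = 384, r = 18);
}
translate([543, 838, 0]) {
  translate([0, 0, 384]) cube([305, 304, 24]);
  translate([18, 18, 0]) cylinder(h = 384, r = 18);
  translate([287, 18, 0]) cylinder(h = 384, r = 18);
  translate([18, 286, 0]) cylinder(h = 384, r = 18);
  translate([287, 286, 0]) cylinder(h = 384, r = 18);
}
translate([-355, 242, 0]) {
  translate([0, 0, 384]) cube([305, 304, 24]);
  translate([18, 18, 0]) cylinder(h = 384, r = 18);
  translate([287, 18, 0]) cylinder(h = 384, r = 18);
  translate([18, 286, 0]) cylinder(h = 384, r = 18);
  translate([287, 286, 0]) cylinder(h = 384, r = 18);
}
translate([0, 0, 682]) {
  cube([93, 112, 2116]);
  translate([907, 0, 0]) cube([93, 112, 2116]);
  translate([0, 0, 2116]) cube([1000, 112, 108]);
}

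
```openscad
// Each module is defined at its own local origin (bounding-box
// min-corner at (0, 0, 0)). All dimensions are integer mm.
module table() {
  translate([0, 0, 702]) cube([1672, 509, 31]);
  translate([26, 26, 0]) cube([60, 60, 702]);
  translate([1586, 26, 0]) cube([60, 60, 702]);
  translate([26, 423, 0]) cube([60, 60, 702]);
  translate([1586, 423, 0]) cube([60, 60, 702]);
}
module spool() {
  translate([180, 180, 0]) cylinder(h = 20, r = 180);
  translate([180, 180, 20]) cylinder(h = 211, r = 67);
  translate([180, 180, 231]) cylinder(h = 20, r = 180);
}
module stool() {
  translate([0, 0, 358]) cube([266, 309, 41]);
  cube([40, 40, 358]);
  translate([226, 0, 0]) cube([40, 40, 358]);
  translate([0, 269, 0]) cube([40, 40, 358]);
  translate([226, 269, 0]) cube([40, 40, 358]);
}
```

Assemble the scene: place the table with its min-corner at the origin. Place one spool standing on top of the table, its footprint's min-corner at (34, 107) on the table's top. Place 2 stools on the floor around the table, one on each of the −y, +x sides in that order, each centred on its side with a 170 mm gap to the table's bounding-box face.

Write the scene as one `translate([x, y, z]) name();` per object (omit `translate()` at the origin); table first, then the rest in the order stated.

table();
translate([34, 107, 733]) spool();
translate([703, -479, 0]) stool();
translate([1842, 100, 0]) stool();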